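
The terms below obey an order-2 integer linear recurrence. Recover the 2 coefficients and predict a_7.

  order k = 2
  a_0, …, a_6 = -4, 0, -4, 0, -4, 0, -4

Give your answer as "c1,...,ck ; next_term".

  a_2 = 0·0 + 1·-4 = -4
  a_3 = 0·-4 + 1·0 = 0
  a_4 = 0·0 + 1·-4 = -4
  a_5 = 0·-4 + 1·0 = 0
  a_6 = 0·0 + 1·-4 = -4
  a_7 = 0·-4 + 1·0 = 0

0,1 ; 0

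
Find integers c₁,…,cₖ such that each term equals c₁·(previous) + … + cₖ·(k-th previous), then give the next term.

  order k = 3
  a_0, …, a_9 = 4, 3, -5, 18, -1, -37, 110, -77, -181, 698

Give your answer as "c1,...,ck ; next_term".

-1,-1,4 ; -825

  a_3 = -1·-5 + -1·3 + 4·4 = 18
  a_4 = -1·18 + -1·-5 + 4·3 = -1
  a_5 = -1·-1 + -1·18 + 4·-5 = -37
  a_6 = -1·-37 + -1·-1 + 4·18 = 110
  a_7 = -1·110 + -1·-37 + 4·-1 = -77
  a_8 = -1·-77 + -1·110 + 4·-37 = -181
  a_9 = -1·-181 + -1·-77 + 4·110 = 698
  a_10 = -1·698 + -1·-181 + 4·-77 = -825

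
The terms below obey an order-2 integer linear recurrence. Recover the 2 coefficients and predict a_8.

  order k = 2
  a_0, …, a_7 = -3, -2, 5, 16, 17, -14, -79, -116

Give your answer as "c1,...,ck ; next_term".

  a_2 = 2·-2 + -3·-3 = 5
  a_3 = 2·5 + -3·-2 = 16
  a_4 = 2·16 + -3·5 = 17
  a_5 = 2·17 + -3·16 = -14
  a_6 = 2·-14 + -3·17 = -79
  a_7 = 2·-79 + -3·-14 = -116
  a_8 = 2·-116 + -3·-79 = 5

2,-3 ; 5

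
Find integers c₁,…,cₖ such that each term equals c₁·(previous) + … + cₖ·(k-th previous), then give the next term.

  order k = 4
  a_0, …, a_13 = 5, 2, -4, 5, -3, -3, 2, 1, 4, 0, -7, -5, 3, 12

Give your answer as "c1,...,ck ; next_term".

0,-1,-1,-1 ; 9

  a_4 = 0·5 + -1·-4 + -1·2 + -1·5 = -3
  a_5 = 0·-3 + -1·5 + -1·-4 + -1·2 = -3
  a_6 = 0·-3 + -1·-3 + -1·5 + -1·-4 = 2
  a_7 = 0·2 + -1·-3 + -1·-3 + -1·5 = 1
  a_8 = 0·1 + -1·2 + -1·-3 + -1·-3 = 4
  a_9 = 0·4 + -1·1 + -1·2 + -1·-3 = 0
  a_10 = 0·0 + -1·4 + -1·1 + -1·2 = -7
  a_11 = 0·-7 + -1·0 + -1·4 + -1·1 = -5
  a_12 = 0·-5 + -1·-7 + -1·0 + -1·4 = 3
  a_13 = 0·3 + -1·-5 + -1·-7 + -1·0 = 12
  a_14 = 0·12 + -1·3 + -1·-5 + -1·-7 = 9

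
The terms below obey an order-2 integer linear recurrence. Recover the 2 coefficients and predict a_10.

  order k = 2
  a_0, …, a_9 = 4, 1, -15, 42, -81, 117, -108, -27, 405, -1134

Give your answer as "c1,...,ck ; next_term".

-3,-3 ; 2187

  a_2 = -3·1 + -3·4 = -15
  a_3 = -3·-15 + -3·1 = 42
  a_4 = -3·42 + -3·-15 = -81
  a_5 = -3·-81 + -3·42 = 117
  a_6 = -3·117 + -3·-81 = -108
  a_7 = -3·-108 + -3·117 = -27
  a_8 = -3·-27 + -3·-108 = 405
  a_9 = -3·405 + -3·-27 = -1134
  a_10 = -3·-1134 + -3·405 = 2187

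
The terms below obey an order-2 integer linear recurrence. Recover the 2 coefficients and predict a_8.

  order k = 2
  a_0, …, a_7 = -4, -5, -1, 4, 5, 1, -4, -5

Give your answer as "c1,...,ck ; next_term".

1,-1 ; -1

  a_2 = 1·-5 + -1·-4 = -1
  a_3 = 1·-1 + -1·-5 = 4
  a_4 = 1·4 + -1·-1 = 5
  a_5 = 1·5 + -1·4 = 1
  a_6 = 1·1 + -1·5 = -4
  a_7 = 1·-4 + -1·1 = -5
  a_8 = 1·-5 + -1·-4 = -1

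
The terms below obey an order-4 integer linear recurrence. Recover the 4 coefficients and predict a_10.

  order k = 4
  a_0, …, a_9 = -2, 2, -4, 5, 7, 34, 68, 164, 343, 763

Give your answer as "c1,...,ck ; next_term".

3,-1,-3,3 ; 1658

  a_4 = 3·5 + -1·-4 + -3·2 + 3·-2 = 7
  a_5 = 3·7 + -1·5 + -3·-4 + 3·2 = 34
  a_6 = 3·34 + -1·7 + -3·5 + 3·-4 = 68
  a_7 = 3·68 + -1·34 + -3·7 + 3·5 = 164
  a_8 = 3·164 + -1·68 + -3·34 + 3·7 = 343
  a_9 = 3·343 + -1·164 + -3·68 + 3·34 = 763
  a_10 = 3·763 + -1·343 + -3·164 + 3·68 = 1658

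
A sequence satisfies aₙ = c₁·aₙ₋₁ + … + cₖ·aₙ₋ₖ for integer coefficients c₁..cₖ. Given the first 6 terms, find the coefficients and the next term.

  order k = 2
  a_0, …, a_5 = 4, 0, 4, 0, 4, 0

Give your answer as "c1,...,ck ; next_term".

0,1 ; 4

  a_2 = 0·0 + 1·4 = 4
  a_3 = 0·4 + 1·0 = 0
  a_4 = 0·0 + 1·4 = 4
  a_5 = 0·4 + 1·0 = 0
  a_6 = 0·0 + 1·4 = 4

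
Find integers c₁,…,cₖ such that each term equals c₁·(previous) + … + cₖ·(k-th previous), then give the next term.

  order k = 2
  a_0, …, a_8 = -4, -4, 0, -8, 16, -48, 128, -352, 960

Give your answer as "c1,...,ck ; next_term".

-2,2 ; -2624

  a_2 = -2·-4 + 2·-4 = 0
  a_3 = -2·0 + 2·-4 = -8
  a_4 = -2·-8 + 2·0 = 16
  a_5 = -2·16 + 2·-8 = -48
  a_6 = -2·-48 + 2·16 = 128
  a_7 = -2·128 + 2·-48 = -352
  a_8 = -2·-352 + 2·128 = 960
  a_9 = -2·960 + 2·-352 = -2624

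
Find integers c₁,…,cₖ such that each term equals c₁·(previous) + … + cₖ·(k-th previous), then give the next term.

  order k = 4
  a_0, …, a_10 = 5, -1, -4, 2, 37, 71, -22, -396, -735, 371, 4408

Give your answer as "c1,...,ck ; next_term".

2,-4,-2,3 ; 7614

  a_4 = 2·2 + -4·-4 + -2·-1 + 3·5 = 37
  a_5 = 2·37 + -4·2 + -2·-4 + 3·-1 = 71
  a_6 = 2·71 + -4·37 + -2·2 + 3·-4 = -22
  a_7 = 2·-22 + -4·71 + -2·37 + 3·2 = -396
  a_8 = 2·-396 + -4·-22 + -2·71 + 3·37 = -735
  a_9 = 2·-735 + -4·-396 + -2·-22 + 3·71 = 371
  a_10 = 2·371 + -4·-735 + -2·-396 + 3·-22 = 4408
  a_11 = 2·4408 + -4·371 + -2·-735 + 3·-396 = 7614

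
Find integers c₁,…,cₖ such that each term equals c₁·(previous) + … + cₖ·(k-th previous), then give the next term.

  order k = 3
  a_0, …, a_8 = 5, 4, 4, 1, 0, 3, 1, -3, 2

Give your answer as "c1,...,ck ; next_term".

  a_3 = 0·4 + -1·4 + 1·5 = 1
  a_4 = 0·1 + -1·4 + 1·4 = 0
  a_5 = 0·0 + -1·1 + 1·4 = 3
  a_6 = 0·3 + -1·0 + 1·1 = 1
  a_7 = 0·1 + -1·3 + 1·0 = -3
  a_8 = 0·-3 + -1·1 + 1·3 = 2
  a_9 = 0·2 + -1·-3 + 1·1 = 4

0,-1,1 ; 4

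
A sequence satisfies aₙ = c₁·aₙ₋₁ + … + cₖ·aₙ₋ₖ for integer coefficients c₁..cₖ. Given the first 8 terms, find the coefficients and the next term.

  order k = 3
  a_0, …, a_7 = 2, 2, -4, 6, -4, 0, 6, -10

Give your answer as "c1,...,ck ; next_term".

  a_3 = -1·-4 + 0·2 + 1·2 = 6
  a_4 = -1·6 + 0·-4 + 1·2 = -4
  a_5 = -1·-4 + 0·6 + 1·-4 = 0
  a_6 = -1·0 + 0·-4 + 1·6 = 6
  a_7 = -1·6 + 0·0 + 1·-4 = -10
  a_8 = -1·-10 + 0·6 + 1·0 = 10

-1,0,1 ; 10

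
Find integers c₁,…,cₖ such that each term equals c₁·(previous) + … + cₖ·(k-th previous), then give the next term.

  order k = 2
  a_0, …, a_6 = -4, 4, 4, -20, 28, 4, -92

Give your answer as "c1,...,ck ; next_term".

-2,-3 ; 172

  a_2 = -2·4 + -3·-4 = 4
  a_3 = -2·4 + -3·4 = -20
  a_4 = -2·-20 + -3·4 = 28
  a_5 = -2·28 + -3·-20 = 4
  a_6 = -2·4 + -3·28 = -92
  a_7 = -2·-92 + -3·4 = 172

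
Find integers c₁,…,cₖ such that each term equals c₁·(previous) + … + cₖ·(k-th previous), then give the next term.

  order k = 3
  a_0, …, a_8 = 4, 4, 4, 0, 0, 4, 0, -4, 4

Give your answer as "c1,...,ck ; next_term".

  a_3 = 0·4 + -1·4 + 1·4 = 0
  a_4 = 0·0 + -1·4 + 1·4 = 0
  a_5 = 0·0 + -1·0 + 1·4 = 4
  a_6 = 0·4 + -1·0 + 1·0 = 0
  a_7 = 0·0 + -1·4 + 1·0 = -4
  a_8 = 0·-4 + -1·0 + 1·4 = 4
  a_9 = 0·4 + -1·-4 + 1·0 = 4

0,-1,1 ; 4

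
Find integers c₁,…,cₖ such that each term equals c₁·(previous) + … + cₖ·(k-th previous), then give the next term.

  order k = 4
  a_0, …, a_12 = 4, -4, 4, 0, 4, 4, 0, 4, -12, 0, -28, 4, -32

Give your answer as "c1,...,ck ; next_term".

  a_4 = 0·0 + 2·4 + -1·-4 + -2·4 = 4
  a_5 = 0·4 + 2·0 + -1·4 + -2·-4 = 4
  a_6 = 0·4 + 2·4 + -1·0 + -2·4 = 0
  a_7 = 0·0 + 2·4 + -1·4 + -2·0 = 4
  a_8 = 0·4 + 2·0 + -1·4 + -2·4 = -12
  a_9 = 0·-12 + 2·4 + -1·0 + -2·4 = 0
  a_10 = 0·0 + 2·-12 + -1·4 + -2·0 = -28
  a_11 = 0·-28 + 2·0 + -1·-12 + -2·4 = 4
  a_12 = 0·4 + 2·-28 + -1·0 + -2·-12 = -32
  a_13 = 0·-32 + 2·4 + -1·-28 + -2·0 = 36

0,2,-1,-2 ; 36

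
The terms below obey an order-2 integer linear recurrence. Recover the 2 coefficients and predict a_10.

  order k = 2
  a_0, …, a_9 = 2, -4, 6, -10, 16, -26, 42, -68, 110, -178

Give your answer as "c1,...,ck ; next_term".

-1,1 ; 288

  a_2 = -1·-4 + 1·2 = 6
  a_3 = -1·6 + 1·-4 = -10
  a_4 = -1·-10 + 1·6 = 16
  a_5 = -1·16 + 1·-10 = -26
  a_6 = -1·-26 + 1·16 = 42
  a_7 = -1·42 + 1·-26 = -68
  a_8 = -1·-68 + 1·42 = 110
  a_9 = -1·110 + 1·-68 = -178
  a_10 = -1·-178 + 1·110 = 288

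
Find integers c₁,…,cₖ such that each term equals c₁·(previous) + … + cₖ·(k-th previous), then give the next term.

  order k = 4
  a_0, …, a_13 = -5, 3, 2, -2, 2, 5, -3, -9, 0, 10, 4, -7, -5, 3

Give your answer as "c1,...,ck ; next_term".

  a_4 = 1·-2 + -2·2 + 1·3 + -1·-5 = 2
  a_5 = 1·2 + -2·-2 + 1·2 + -1·3 = 5
  a_6 = 1·5 + -2·2 + 1·-2 + -1·2 = -3
  a_7 = 1·-3 + -2·5 + 1·2 + -1·-2 = -9
  a_8 = 1·-9 + -2·-3 + 1·5 + -1·2 = 0
  a_9 = 1·0 + -2·-9 + 1·-3 + -1·5 = 10
  a_10 = 1·10 + -2·0 + 1·-9 + -1·-3 = 4
  a_11 = 1·4 + -2·10 + 1·0 + -1·-9 = -7
  a_12 = 1·-7 + -2·4 + 1·10 + -1·0 = -5
  a_13 = 1·-5 + -2·-7 + 1·4 + -1·10 = 3
  a_14 = 1·3 + -2·-5 + 1·-7 + -1·4 = 2

1,-2,1,-1 ; 2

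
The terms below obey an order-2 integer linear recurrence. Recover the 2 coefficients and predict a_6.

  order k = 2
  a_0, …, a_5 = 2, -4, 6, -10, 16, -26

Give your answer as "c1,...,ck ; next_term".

-1,1 ; 42

  a_2 = -1·-4 + 1·2 = 6
  a_3 = -1·6 + 1·-4 = -10
  a_4 = -1·-10 + 1·6 = 16
  a_5 = -1·16 + 1·-10 = -26
  a_6 = -1·-26 + 1·16 = 42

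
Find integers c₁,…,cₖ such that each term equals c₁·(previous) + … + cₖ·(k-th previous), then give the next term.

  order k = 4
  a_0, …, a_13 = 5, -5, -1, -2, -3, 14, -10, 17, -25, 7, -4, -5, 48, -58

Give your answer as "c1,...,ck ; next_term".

  a_4 = -1·-2 + 0·-1 + -1·-5 + -2·5 = -3
  a_5 = -1·-3 + 0·-2 + -1·-1 + -2·-5 = 14
  a_6 = -1·14 + 0·-3 + -1·-2 + -2·-1 = -10
  a_7 = -1·-10 + 0·14 + -1·-3 + -2·-2 = 17
  a_8 = -1·17 + 0·-10 + -1·14 + -2·-3 = -25
  a_9 = -1·-25 + 0·17 + -1·-10 + -2·14 = 7
  a_10 = -1·7 + 0·-25 + -1·17 + -2·-10 = -4
  a_11 = -1·-4 + 0·7 + -1·-25 + -2·17 = -5
  a_12 = -1·-5 + 0·-4 + -1·7 + -2·-25 = 48
  a_13 = -1·48 + 0·-5 + -1·-4 + -2·7 = -58
  a_14 = -1·-58 + 0·48 + -1·-5 + -2·-4 = 71

-1,0,-1,-2 ; 71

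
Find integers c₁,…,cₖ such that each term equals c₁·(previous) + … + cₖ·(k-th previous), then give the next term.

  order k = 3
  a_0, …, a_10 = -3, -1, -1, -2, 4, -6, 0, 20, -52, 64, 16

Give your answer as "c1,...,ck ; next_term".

  a_3 = -2·-1 + -2·-1 + 2·-3 = -2
  a_4 = -2·-2 + -2·-1 + 2·-1 = 4
  a_5 = -2·4 + -2·-2 + 2·-1 = -6
  a_6 = -2·-6 + -2·4 + 2·-2 = 0
  a_7 = -2·0 + -2·-6 + 2·4 = 20
  a_8 = -2·20 + -2·0 + 2·-6 = -52
  a_9 = -2·-52 + -2·20 + 2·0 = 64
  a_10 = -2·64 + -2·-52 + 2·20 = 16
  a_11 = -2·16 + -2·64 + 2·-52 = -264

-2,-2,2 ; -264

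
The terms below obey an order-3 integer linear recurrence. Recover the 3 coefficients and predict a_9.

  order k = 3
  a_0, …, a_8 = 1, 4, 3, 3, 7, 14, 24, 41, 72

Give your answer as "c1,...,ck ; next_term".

  a_3 = 2·3 + -1·4 + 1·1 = 3
  a_4 = 2·3 + -1·3 + 1·4 = 7
  a_5 = 2·7 + -1·3 + 1·3 = 14
  a_6 = 2·14 + -1·7 + 1·3 = 24
  a_7 = 2·24 + -1·14 + 1·7 = 41
  a_8 = 2·41 + -1·24 + 1·14 = 72
  a_9 = 2·72 + -1·41 + 1·24 = 127

2,-1,1 ; 127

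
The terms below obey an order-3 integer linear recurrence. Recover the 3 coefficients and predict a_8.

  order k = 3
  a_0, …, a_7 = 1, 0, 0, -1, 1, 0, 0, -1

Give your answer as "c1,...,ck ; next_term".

-1,-1,-1 ; 1

  a_3 = -1·0 + -1·0 + -1·1 = -1
  a_4 = -1·-1 + -1·0 + -1·0 = 1
  a_5 = -1·1 + -1·-1 + -1·0 = 0
  a_6 = -1·0 + -1·1 + -1·-1 = 0
  a_7 = -1·0 + -1·0 + -1·1 = -1
  a_8 = -1·-1 + -1·0 + -1·0 = 1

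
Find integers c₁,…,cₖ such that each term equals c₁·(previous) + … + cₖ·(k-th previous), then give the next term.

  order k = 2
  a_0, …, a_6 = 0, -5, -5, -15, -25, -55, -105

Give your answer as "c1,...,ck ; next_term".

1,2 ; -215

  a_2 = 1·-5 + 2·0 = -5
  a_3 = 1·-5 + 2·-5 = -15
  a_4 = 1·-15 + 2·-5 = -25
  a_5 = 1·-25 + 2·-15 = -55
  a_6 = 1·-55 + 2·-25 = -105
  a_7 = 1·-105 + 2·-55 = -215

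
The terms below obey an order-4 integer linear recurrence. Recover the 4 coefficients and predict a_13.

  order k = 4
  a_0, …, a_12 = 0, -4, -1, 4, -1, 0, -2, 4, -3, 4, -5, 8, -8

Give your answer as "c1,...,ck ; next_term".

0,1,0,1 ; 12

  a_4 = 0·4 + 1·-1 + 0·-4 + 1·0 = -1
  a_5 = 0·-1 + 1·4 + 0·-1 + 1·-4 = 0
  a_6 = 0·0 + 1·-1 + 0·4 + 1·-1 = -2
  a_7 = 0·-2 + 1·0 + 0·-1 + 1·4 = 4
  a_8 = 0·4 + 1·-2 + 0·0 + 1·-1 = -3
  a_9 = 0·-3 + 1·4 + 0·-2 + 1·0 = 4
  a_10 = 0·4 + 1·-3 + 0·4 + 1·-2 = -5
  a_11 = 0·-5 + 1·4 + 0·-3 + 1·4 = 8
  a_12 = 0·8 + 1·-5 + 0·4 + 1·-3 = -8
  a_13 = 0·-8 + 1·8 + 0·-5 + 1·4 = 12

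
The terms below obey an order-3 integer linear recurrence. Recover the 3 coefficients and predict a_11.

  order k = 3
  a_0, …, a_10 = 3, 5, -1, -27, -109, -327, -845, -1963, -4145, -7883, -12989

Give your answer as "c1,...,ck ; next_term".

  a_3 = 4·-1 + -4·5 + -1·3 = -27
  a_4 = 4·-27 + -4·-1 + -1·5 = -109
  a_5 = 4·-109 + -4·-27 + -1·-1 = -327
  a_6 = 4·-327 + -4·-109 + -1·-27 = -845
  a_7 = 4·-845 + -4·-327 + -1·-109 = -1963
  a_8 = 4·-1963 + -4·-845 + -1·-327 = -4145
  a_9 = 4·-4145 + -4·-1963 + -1·-845 = -7883
  a_10 = 4·-7883 + -4·-4145 + -1·-1963 = -12989
  a_11 = 4·-12989 + -4·-7883 + -1·-4145 = -16279

4,-4,-1 ; -16279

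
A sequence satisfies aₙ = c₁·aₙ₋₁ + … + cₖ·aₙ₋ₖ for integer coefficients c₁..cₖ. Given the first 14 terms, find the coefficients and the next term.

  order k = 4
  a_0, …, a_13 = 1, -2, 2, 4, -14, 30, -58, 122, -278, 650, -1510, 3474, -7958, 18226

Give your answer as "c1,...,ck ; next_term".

  a_4 = -3·4 + -2·2 + 0·-2 + 2·1 = -14
  a_5 = -3·-14 + -2·4 + 0·2 + 2·-2 = 30
  a_6 = -3·30 + -2·-14 + 0·4 + 2·2 = -58
  a_7 = -3·-58 + -2·30 + 0·-14 + 2·4 = 122
  a_8 = -3·122 + -2·-58 + 0·30 + 2·-14 = -278
  a_9 = -3·-278 + -2·122 + 0·-58 + 2·30 = 650
  a_10 = -3·650 + -2·-278 + 0·122 + 2·-58 = -1510
  a_11 = -3·-1510 + -2·650 + 0·-278 + 2·122 = 3474
  a_12 = -3·3474 + -2·-1510 + 0·650 + 2·-278 = -7958
  a_13 = -3·-7958 + -2·3474 + 0·-1510 + 2·650 = 18226
  a_14 = -3·18226 + -2·-7958 + 0·3474 + 2·-1510 = -41782

-3,-2,0,2 ; -41782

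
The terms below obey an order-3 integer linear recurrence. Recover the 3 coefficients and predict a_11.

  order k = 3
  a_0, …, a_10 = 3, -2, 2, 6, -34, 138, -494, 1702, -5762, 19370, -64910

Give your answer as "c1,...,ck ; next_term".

-4,-1,4 ; 217222

  a_3 = -4·2 + -1·-2 + 4·3 = 6
  a_4 = -4·6 + -1·2 + 4·-2 = -34
  a_5 = -4·-34 + -1·6 + 4·2 = 138
  a_6 = -4·138 + -1·-34 + 4·6 = -494
  a_7 = -4·-494 + -1·138 + 4·-34 = 1702
  a_8 = -4·1702 + -1·-494 + 4·138 = -5762
  a_9 = -4·-5762 + -1·1702 + 4·-494 = 19370
  a_10 = -4·19370 + -1·-5762 + 4·1702 = -64910
  a_11 = -4·-64910 + -1·19370 + 4·-5762 = 217222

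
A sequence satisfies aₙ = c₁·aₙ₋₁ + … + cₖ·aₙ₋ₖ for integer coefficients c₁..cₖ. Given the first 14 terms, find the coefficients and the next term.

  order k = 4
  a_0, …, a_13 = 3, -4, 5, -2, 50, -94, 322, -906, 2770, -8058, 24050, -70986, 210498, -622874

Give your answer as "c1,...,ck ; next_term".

-1,4,-4,4 ; 1845010

  a_4 = -1·-2 + 4·5 + -4·-4 + 4·3 = 50
  a_5 = -1·50 + 4·-2 + -4·5 + 4·-4 = -94
  a_6 = -1·-94 + 4·50 + -4·-2 + 4·5 = 322
  a_7 = -1·322 + 4·-94 + -4·50 + 4·-2 = -906
  a_8 = -1·-906 + 4·322 + -4·-94 + 4·50 = 2770
  a_9 = -1·2770 + 4·-906 + -4·322 + 4·-94 = -8058
  a_10 = -1·-8058 + 4·2770 + -4·-906 + 4·322 = 24050
  a_11 = -1·24050 + 4·-8058 + -4·2770 + 4·-906 = -70986
  a_12 = -1·-70986 + 4·24050 + -4·-8058 + 4·2770 = 210498
  a_13 = -1·210498 + 4·-70986 + -4·24050 + 4·-8058 = -622874
  a_14 = -1·-622874 + 4·210498 + -4·-70986 + 4·24050 = 1845010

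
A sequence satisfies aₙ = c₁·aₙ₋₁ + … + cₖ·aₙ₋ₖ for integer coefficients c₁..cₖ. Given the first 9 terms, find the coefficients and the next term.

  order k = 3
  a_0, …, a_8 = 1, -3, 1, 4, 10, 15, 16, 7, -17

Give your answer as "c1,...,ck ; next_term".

2,-1,-1 ; -57

  a_3 = 2·1 + -1·-3 + -1·1 = 4
  a_4 = 2·4 + -1·1 + -1·-3 = 10
  a_5 = 2·10 + -1·4 + -1·1 = 15
  a_6 = 2·15 + -1·10 + -1·4 = 16
  a_7 = 2·16 + -1·15 + -1·10 = 7
  a_8 = 2·7 + -1·16 + -1·15 = -17
  a_9 = 2·-17 + -1·7 + -1·16 = -57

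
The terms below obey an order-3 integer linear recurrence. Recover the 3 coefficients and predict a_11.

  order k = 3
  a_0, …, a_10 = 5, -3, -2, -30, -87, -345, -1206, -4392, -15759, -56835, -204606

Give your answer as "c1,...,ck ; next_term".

  a_3 = 3·-2 + 3·-3 + -3·5 = -30
  a_4 = 3·-30 + 3·-2 + -3·-3 = -87
  a_5 = 3·-87 + 3·-30 + -3·-2 = -345
  a_6 = 3·-345 + 3·-87 + -3·-30 = -1206
  a_7 = 3·-1206 + 3·-345 + -3·-87 = -4392
  a_8 = 3·-4392 + 3·-1206 + -3·-345 = -15759
  a_9 = 3·-15759 + 3·-4392 + -3·-1206 = -56835
  a_10 = 3·-56835 + 3·-15759 + -3·-4392 = -204606
  a_11 = 3·-204606 + 3·-56835 + -3·-15759 = -737046

3,3,-3 ; -737046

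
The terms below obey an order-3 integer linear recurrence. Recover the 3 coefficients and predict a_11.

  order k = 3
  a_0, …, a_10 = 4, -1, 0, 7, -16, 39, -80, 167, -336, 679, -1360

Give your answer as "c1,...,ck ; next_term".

-2,1,2 ; 2727

  a_3 = -2·0 + 1·-1 + 2·4 = 7
  a_4 = -2·7 + 1·0 + 2·-1 = -16
  a_5 = -2·-16 + 1·7 + 2·0 = 39
  a_6 = -2·39 + 1·-16 + 2·7 = -80
  a_7 = -2·-80 + 1·39 + 2·-16 = 167
  a_8 = -2·167 + 1·-80 + 2·39 = -336
  a_9 = -2·-336 + 1·167 + 2·-80 = 679
  a_10 = -2·679 + 1·-336 + 2·167 = -1360
  a_11 = -2·-1360 + 1·679 + 2·-336 = 2727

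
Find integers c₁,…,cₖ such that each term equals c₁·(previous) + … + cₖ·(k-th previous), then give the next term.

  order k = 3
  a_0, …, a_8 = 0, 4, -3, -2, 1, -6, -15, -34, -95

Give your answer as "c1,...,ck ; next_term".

  a_3 = 2·-3 + 1·4 + 2·0 = -2
  a_4 = 2·-2 + 1·-3 + 2·4 = 1
  a_5 = 2·1 + 1·-2 + 2·-3 = -6
  a_6 = 2·-6 + 1·1 + 2·-2 = -15
  a_7 = 2·-15 + 1·-6 + 2·1 = -34
  a_8 = 2·-34 + 1·-15 + 2·-6 = -95
  a_9 = 2·-95 + 1·-34 + 2·-15 = -254

2,1,2 ; -254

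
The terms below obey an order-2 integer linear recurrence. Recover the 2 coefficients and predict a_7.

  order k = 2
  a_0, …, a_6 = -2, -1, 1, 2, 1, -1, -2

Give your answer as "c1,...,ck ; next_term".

  a_2 = 1·-1 + -1·-2 = 1
  a_3 = 1·1 + -1·-1 = 2
  a_4 = 1·2 + -1·1 = 1
  a_5 = 1·1 + -1·2 = -1
  a_6 = 1·-1 + -1·1 = -2
  a_7 = 1·-2 + -1·-1 = -1

1,-1 ; -1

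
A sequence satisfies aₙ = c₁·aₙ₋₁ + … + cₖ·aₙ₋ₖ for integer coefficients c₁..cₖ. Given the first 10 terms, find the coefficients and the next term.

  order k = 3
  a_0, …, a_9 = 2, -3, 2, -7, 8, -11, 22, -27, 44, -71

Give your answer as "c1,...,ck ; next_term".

0,1,-2 ; 98

  a_3 = 0·2 + 1·-3 + -2·2 = -7
  a_4 = 0·-7 + 1·2 + -2·-3 = 8
  a_5 = 0·8 + 1·-7 + -2·2 = -11
  a_6 = 0·-11 + 1·8 + -2·-7 = 22
  a_7 = 0·22 + 1·-11 + -2·8 = -27
  a_8 = 0·-27 + 1·22 + -2·-11 = 44
  a_9 = 0·44 + 1·-27 + -2·22 = -71
  a_10 = 0·-71 + 1·44 + -2·-27 = 98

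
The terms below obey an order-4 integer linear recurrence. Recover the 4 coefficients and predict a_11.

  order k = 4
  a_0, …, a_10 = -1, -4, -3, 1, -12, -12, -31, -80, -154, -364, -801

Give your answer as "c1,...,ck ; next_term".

1,2,2,-1 ; -1757

  a_4 = 1·1 + 2·-3 + 2·-4 + -1·-1 = -12
  a_5 = 1·-12 + 2·1 + 2·-3 + -1·-4 = -12
  a_6 = 1·-12 + 2·-12 + 2·1 + -1·-3 = -31
  a_7 = 1·-31 + 2·-12 + 2·-12 + -1·1 = -80
  a_8 = 1·-80 + 2·-31 + 2·-12 + -1·-12 = -154
  a_9 = 1·-154 + 2·-80 + 2·-31 + -1·-12 = -364
  a_10 = 1·-364 + 2·-154 + 2·-80 + -1·-31 = -801
  a_11 = 1·-801 + 2·-364 + 2·-154 + -1·-80 = -1757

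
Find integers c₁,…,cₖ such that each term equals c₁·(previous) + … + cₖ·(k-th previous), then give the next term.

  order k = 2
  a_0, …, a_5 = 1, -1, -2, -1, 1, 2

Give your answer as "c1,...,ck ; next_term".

  a_2 = 1·-1 + -1·1 = -2
  a_3 = 1·-2 + -1·-1 = -1
  a_4 = 1·-1 + -1·-2 = 1
  a_5 = 1·1 + -1·-1 = 2
  a_6 = 1·2 + -1·1 = 1

1,-1 ; 1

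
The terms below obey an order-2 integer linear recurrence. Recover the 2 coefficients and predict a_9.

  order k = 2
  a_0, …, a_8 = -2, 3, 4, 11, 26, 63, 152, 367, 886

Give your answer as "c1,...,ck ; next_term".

  a_2 = 2·3 + 1·-2 = 4
  a_3 = 2·4 + 1·3 = 11
  a_4 = 2·11 + 1·4 = 26
  a_5 = 2·26 + 1·11 = 63
  a_6 = 2·63 + 1·26 = 152
  a_7 = 2·152 + 1·63 = 367
  a_8 = 2·367 + 1·152 = 886
  a_9 = 2·886 + 1·367 = 2139

2,1 ; 2139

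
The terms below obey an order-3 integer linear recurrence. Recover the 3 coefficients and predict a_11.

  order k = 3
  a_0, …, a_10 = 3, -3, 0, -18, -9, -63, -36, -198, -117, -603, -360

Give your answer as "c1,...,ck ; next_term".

  a_3 = 1·0 + 3·-3 + -3·3 = -18
  a_4 = 1·-18 + 3·0 + -3·-3 = -9
  a_5 = 1·-9 + 3·-18 + -3·0 = -63
  a_6 = 1·-63 + 3·-9 + -3·-18 = -36
  a_7 = 1·-36 + 3·-63 + -3·-9 = -198
  a_8 = 1·-198 + 3·-36 + -3·-63 = -117
  a_9 = 1·-117 + 3·-198 + -3·-36 = -603
  a_10 = 1·-603 + 3·-117 + -3·-198 = -360
  a_11 = 1·-360 + 3·-603 + -3·-117 = -1818

1,3,-3 ; -1818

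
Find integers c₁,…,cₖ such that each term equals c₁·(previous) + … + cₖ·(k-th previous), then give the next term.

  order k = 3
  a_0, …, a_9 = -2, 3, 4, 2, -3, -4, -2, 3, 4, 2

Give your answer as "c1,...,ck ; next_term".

0,0,-1 ; -3

  a_3 = 0·4 + 0·3 + -1·-2 = 2
  a_4 = 0·2 + 0·4 + -1·3 = -3
  a_5 = 0·-3 + 0·2 + -1·4 = -4
  a_6 = 0·-4 + 0·-3 + -1·2 = -2
  a_7 = 0·-2 + 0·-4 + -1·-3 = 3
  a_8 = 0·3 + 0·-2 + -1·-4 = 4
  a_9 = 0·4 + 0·3 + -1·-2 = 2
  a_10 = 0·2 + 0·4 + -1·3 = -3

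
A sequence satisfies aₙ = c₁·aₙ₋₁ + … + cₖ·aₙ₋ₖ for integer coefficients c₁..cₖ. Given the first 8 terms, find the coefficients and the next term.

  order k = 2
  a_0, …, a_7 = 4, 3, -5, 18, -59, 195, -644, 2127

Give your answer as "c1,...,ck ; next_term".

  a_2 = -3·3 + 1·4 = -5
  a_3 = -3·-5 + 1·3 = 18
  a_4 = -3·18 + 1·-5 = -59
  a_5 = -3·-59 + 1·18 = 195
  a_6 = -3·195 + 1·-59 = -644
  a_7 = -3·-644 + 1·195 = 2127
  a_8 = -3·2127 + 1·-644 = -7025

-3,1 ; -7025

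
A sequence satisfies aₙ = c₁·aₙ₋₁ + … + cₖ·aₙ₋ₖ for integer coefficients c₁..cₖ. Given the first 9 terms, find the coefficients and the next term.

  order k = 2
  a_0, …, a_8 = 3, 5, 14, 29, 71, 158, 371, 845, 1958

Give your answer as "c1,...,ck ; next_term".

1,3 ; 4493

  a_2 = 1·5 + 3·3 = 14
  a_3 = 1·14 + 3·5 = 29
  a_4 = 1·29 + 3·14 = 71
  a_5 = 1·71 + 3·29 = 158
  a_6 = 1·158 + 3·71 = 371
  a_7 = 1·371 + 3·158 = 845
  a_8 = 1·845 + 3·371 = 1958
  a_9 = 1·1958 + 3·845 = 4493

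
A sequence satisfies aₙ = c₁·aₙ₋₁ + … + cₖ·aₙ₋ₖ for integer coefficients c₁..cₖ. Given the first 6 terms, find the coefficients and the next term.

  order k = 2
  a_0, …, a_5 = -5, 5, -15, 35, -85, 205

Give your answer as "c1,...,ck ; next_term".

-2,1 ; -495

  a_2 = -2·5 + 1·-5 = -15
  a_3 = -2·-15 + 1·5 = 35
  a_4 = -2·35 + 1·-15 = -85
  a_5 = -2·-85 + 1·35 = 205
  a_6 = -2·205 + 1·-85 = -495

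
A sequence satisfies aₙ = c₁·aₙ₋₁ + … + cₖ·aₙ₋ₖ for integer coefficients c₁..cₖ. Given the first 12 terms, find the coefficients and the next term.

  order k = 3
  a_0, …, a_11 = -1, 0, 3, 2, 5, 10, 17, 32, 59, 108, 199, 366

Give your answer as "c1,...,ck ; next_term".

1,1,1 ; 673

  a_3 = 1·3 + 1·0 + 1·-1 = 2
  a_4 = 1·2 + 1·3 + 1·0 = 5
  a_5 = 1·5 + 1·2 + 1·3 = 10
  a_6 = 1·10 + 1·5 + 1·2 = 17
  a_7 = 1·17 + 1·10 + 1·5 = 32
  a_8 = 1·32 + 1·17 + 1·10 = 59
  a_9 = 1·59 + 1·32 + 1·17 = 108
  a_10 = 1·108 + 1·59 + 1·32 = 199
  a_11 = 1·199 + 1·108 + 1·59 = 366
  a_12 = 1·366 + 1·199 + 1·108 = 673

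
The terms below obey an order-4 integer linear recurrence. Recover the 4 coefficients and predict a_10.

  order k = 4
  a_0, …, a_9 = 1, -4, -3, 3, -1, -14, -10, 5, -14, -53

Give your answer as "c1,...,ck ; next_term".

1,-1,2,1 ; -39

  a_4 = 1·3 + -1·-3 + 2·-4 + 1·1 = -1
  a_5 = 1·-1 + -1·3 + 2·-3 + 1·-4 = -14
  a_6 = 1·-14 + -1·-1 + 2·3 + 1·-3 = -10
  a_7 = 1·-10 + -1·-14 + 2·-1 + 1·3 = 5
  a_8 = 1·5 + -1·-10 + 2·-14 + 1·-1 = -14
  a_9 = 1·-14 + -1·5 + 2·-10 + 1·-14 = -53
  a_10 = 1·-53 + -1·-14 + 2·5 + 1·-10 = -39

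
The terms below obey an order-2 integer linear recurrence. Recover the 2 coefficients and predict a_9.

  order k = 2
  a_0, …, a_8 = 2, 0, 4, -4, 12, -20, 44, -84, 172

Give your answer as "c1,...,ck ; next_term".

-1,2 ; -340

  a_2 = -1·0 + 2·2 = 4
  a_3 = -1·4 + 2·0 = -4
  a_4 = -1·-4 + 2·4 = 12
  a_5 = -1·12 + 2·-4 = -20
  a_6 = -1·-20 + 2·12 = 44
  a_7 = -1·44 + 2·-20 = -84
  a_8 = -1·-84 + 2·44 = 172
  a_9 = -1·172 + 2·-84 = -340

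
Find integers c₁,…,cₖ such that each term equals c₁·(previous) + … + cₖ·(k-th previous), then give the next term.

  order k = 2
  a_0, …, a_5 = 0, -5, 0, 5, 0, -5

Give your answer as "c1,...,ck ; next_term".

0,-1 ; 0

  a_2 = 0·-5 + -1·0 = 0
  a_3 = 0·0 + -1·-5 = 5
  a_4 = 0·5 + -1·0 = 0
  a_5 = 0·0 + -1·5 = -5
  a_6 = 0·-5 + -1·0 = 0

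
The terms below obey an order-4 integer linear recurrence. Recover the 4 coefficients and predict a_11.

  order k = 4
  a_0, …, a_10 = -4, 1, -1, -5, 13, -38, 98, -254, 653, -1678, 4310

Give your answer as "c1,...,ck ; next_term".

  a_4 = -2·-5 + 2·-1 + 1·1 + -1·-4 = 13
  a_5 = -2·13 + 2·-5 + 1·-1 + -1·1 = -38
  a_6 = -2·-38 + 2·13 + 1·-5 + -1·-1 = 98
  a_7 = -2·98 + 2·-38 + 1·13 + -1·-5 = -254
  a_8 = -2·-254 + 2·98 + 1·-38 + -1·13 = 653
  a_9 = -2·653 + 2·-254 + 1·98 + -1·-38 = -1678
  a_10 = -2·-1678 + 2·653 + 1·-254 + -1·98 = 4310
  a_11 = -2·4310 + 2·-1678 + 1·653 + -1·-254 = -11069

-2,2,1,-1 ; -11069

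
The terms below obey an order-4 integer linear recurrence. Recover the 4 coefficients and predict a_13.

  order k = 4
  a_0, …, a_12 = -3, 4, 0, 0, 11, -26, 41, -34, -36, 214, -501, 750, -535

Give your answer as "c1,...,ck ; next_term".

  a_4 = -2·0 + -1·0 + 2·4 + -1·-3 = 11
  a_5 = -2·11 + -1·0 + 2·0 + -1·4 = -26
  a_6 = -2·-26 + -1·11 + 2·0 + -1·0 = 41
  a_7 = -2·41 + -1·-26 + 2·11 + -1·0 = -34
  a_8 = -2·-34 + -1·41 + 2·-26 + -1·11 = -36
  a_9 = -2·-36 + -1·-34 + 2·41 + -1·-26 = 214
  a_10 = -2·214 + -1·-36 + 2·-34 + -1·41 = -501
  a_11 = -2·-501 + -1·214 + 2·-36 + -1·-34 = 750
  a_12 = -2·750 + -1·-501 + 2·214 + -1·-36 = -535
  a_13 = -2·-535 + -1·750 + 2·-501 + -1·214 = -896

-2,-1,2,-1 ; -896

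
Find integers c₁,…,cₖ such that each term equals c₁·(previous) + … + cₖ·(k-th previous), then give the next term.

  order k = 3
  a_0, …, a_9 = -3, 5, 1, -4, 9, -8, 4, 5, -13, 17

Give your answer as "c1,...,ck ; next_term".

  a_3 = -1·1 + 0·5 + 1·-3 = -4
  a_4 = -1·-4 + 0·1 + 1·5 = 9
  a_5 = -1·9 + 0·-4 + 1·1 = -8
  a_6 = -1·-8 + 0·9 + 1·-4 = 4
  a_7 = -1·4 + 0·-8 + 1·9 = 5
  a_8 = -1·5 + 0·4 + 1·-8 = -13
  a_9 = -1·-13 + 0·5 + 1·4 = 17
  a_10 = -1·17 + 0·-13 + 1·5 = -12

-1,0,1 ; -12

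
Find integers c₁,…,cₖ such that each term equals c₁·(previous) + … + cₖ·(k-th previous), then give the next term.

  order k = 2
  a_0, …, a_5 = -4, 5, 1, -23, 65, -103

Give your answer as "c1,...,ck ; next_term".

-3,-4 ; 49

  a_2 = -3·5 + -4·-4 = 1
  a_3 = -3·1 + -4·5 = -23
  a_4 = -3·-23 + -4·1 = 65
  a_5 = -3·65 + -4·-23 = -103
  a_6 = -3·-103 + -4·65 = 49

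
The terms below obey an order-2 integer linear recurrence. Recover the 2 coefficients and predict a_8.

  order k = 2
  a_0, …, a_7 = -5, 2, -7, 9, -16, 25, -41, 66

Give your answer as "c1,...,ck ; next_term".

-1,1 ; -107

  a_2 = -1·2 + 1·-5 = -7
  a_3 = -1·-7 + 1·2 = 9
  a_4 = -1·9 + 1·-7 = -16
  a_5 = -1·-16 + 1·9 = 25
  a_6 = -1·25 + 1·-16 = -41
  a_7 = -1·-41 + 1·25 = 66
  a_8 = -1·66 + 1·-41 = -107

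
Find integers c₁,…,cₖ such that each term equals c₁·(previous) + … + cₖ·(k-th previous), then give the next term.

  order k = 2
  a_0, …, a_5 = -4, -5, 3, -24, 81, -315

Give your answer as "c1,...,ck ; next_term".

-3,3 ; 1188

  a_2 = -3·-5 + 3·-4 = 3
  a_3 = -3·3 + 3·-5 = -24
  a_4 = -3·-24 + 3·3 = 81
  a_5 = -3·81 + 3·-24 = -315
  a_6 = -3·-315 + 3·81 = 1188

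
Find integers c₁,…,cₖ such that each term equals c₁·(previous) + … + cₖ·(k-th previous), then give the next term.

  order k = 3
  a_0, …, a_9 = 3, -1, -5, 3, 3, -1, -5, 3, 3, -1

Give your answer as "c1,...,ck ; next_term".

  a_3 = -1·-5 + -1·-1 + -1·3 = 3
  a_4 = -1·3 + -1·-5 + -1·-1 = 3
  a_5 = -1·3 + -1·3 + -1·-5 = -1
  a_6 = -1·-1 + -1·3 + -1·3 = -5
  a_7 = -1·-5 + -1·-1 + -1·3 = 3
  a_8 = -1·3 + -1·-5 + -1·-1 = 3
  a_9 = -1·3 + -1·3 + -1·-5 = -1
  a_10 = -1·-1 + -1·3 + -1·3 = -5

-1,-1,-1 ; -5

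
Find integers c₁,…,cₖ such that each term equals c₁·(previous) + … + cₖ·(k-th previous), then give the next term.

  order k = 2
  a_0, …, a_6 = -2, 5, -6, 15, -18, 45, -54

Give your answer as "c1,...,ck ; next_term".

  a_2 = 0·5 + 3·-2 = -6
  a_3 = 0·-6 + 3·5 = 15
  a_4 = 0·15 + 3·-6 = -18
  a_5 = 0·-18 + 3·15 = 45
  a_6 = 0·45 + 3·-18 = -54
  a_7 = 0·-54 + 3·45 = 135

0,3 ; 135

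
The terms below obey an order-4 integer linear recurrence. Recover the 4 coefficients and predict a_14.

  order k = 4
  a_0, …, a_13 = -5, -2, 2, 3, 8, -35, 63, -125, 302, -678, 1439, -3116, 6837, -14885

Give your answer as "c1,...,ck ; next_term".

-3,-3,-4,-3 ; 32291

  a_4 = -3·3 + -3·2 + -4·-2 + -3·-5 = 8
  a_5 = -3·8 + -3·3 + -4·2 + -3·-2 = -35
  a_6 = -3·-35 + -3·8 + -4·3 + -3·2 = 63
  a_7 = -3·63 + -3·-35 + -4·8 + -3·3 = -125
  a_8 = -3·-125 + -3·63 + -4·-35 + -3·8 = 302
  a_9 = -3·302 + -3·-125 + -4·63 + -3·-35 = -678
  a_10 = -3·-678 + -3·302 + -4·-125 + -3·63 = 1439
  a_11 = -3·1439 + -3·-678 + -4·302 + -3·-125 = -3116
  a_12 = -3·-3116 + -3·1439 + -4·-678 + -3·302 = 6837
  a_13 = -3·6837 + -3·-3116 + -4·1439 + -3·-678 = -14885
  a_14 = -3·-14885 + -3·6837 + -4·-3116 + -3·1439 = 32291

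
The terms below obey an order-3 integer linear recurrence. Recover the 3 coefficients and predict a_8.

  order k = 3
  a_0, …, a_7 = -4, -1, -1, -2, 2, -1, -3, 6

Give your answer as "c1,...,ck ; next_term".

  a_3 = -1·-1 + -1·-1 + 1·-4 = -2
  a_4 = -1·-2 + -1·-1 + 1·-1 = 2
  a_5 = -1·2 + -1·-2 + 1·-1 = -1
  a_6 = -1·-1 + -1·2 + 1·-2 = -3
  a_7 = -1·-3 + -1·-1 + 1·2 = 6
  a_8 = -1·6 + -1·-3 + 1·-1 = -4

-1,-1,1 ; -4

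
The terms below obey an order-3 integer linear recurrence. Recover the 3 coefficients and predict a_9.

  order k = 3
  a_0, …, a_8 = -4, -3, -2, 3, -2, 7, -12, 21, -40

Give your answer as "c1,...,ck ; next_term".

  a_3 = -1·-2 + 1·-3 + -1·-4 = 3
  a_4 = -1·3 + 1·-2 + -1·-3 = -2
  a_5 = -1·-2 + 1·3 + -1·-2 = 7
  a_6 = -1·7 + 1·-2 + -1·3 = -12
  a_7 = -1·-12 + 1·7 + -1·-2 = 21
  a_8 = -1·21 + 1·-12 + -1·7 = -40
  a_9 = -1·-40 + 1·21 + -1·-12 = 73

-1,1,-1 ; 73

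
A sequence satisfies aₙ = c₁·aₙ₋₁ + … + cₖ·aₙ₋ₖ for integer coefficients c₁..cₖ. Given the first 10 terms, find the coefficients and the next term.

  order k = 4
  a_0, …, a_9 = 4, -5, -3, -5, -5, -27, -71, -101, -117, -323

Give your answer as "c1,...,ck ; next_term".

  a_4 = 2·-5 + -3·-3 + 4·-5 + 4·4 = -5
  a_5 = 2·-5 + -3·-5 + 4·-3 + 4·-5 = -27
  a_6 = 2·-27 + -3·-5 + 4·-5 + 4·-3 = -71
  a_7 = 2·-71 + -3·-27 + 4·-5 + 4·-5 = -101
  a_8 = 2·-101 + -3·-71 + 4·-27 + 4·-5 = -117
  a_9 = 2·-117 + -3·-101 + 4·-71 + 4·-27 = -323
  a_10 = 2·-323 + -3·-117 + 4·-101 + 4·-71 = -983

2,-3,4,4 ; -983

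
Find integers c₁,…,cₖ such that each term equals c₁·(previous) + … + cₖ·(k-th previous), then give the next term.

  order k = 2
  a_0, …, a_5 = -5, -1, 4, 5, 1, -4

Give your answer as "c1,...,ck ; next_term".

  a_2 = 1·-1 + -1·-5 = 4
  a_3 = 1·4 + -1·-1 = 5
  a_4 = 1·5 + -1·4 = 1
  a_5 = 1·1 + -1·5 = -4
  a_6 = 1·-4 + -1·1 = -5

1,-1 ; -5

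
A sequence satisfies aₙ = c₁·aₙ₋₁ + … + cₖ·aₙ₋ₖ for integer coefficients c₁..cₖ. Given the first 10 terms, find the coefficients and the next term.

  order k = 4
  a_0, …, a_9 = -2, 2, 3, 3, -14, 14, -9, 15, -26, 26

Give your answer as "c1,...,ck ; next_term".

-2,-2,-2,-1 ; -21

  a_4 = -2·3 + -2·3 + -2·2 + -1·-2 = -14
  a_5 = -2·-14 + -2·3 + -2·3 + -1·2 = 14
  a_6 = -2·14 + -2·-14 + -2·3 + -1·3 = -9
  a_7 = -2·-9 + -2·14 + -2·-14 + -1·3 = 15
  a_8 = -2·15 + -2·-9 + -2·14 + -1·-14 = -26
  a_9 = -2·-26 + -2·15 + -2·-9 + -1·14 = 26
  a_10 = -2·26 + -2·-26 + -2·15 + -1·-9 = -21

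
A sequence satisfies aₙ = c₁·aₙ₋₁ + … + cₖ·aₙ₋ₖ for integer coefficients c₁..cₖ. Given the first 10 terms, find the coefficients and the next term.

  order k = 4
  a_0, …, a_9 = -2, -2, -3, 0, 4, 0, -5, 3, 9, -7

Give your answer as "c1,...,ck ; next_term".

1,-2,2,-1 ; -14

  a_4 = 1·0 + -2·-3 + 2·-2 + -1·-2 = 4
  a_5 = 1·4 + -2·0 + 2·-3 + -1·-2 = 0
  a_6 = 1·0 + -2·4 + 2·0 + -1·-3 = -5
  a_7 = 1·-5 + -2·0 + 2·4 + -1·0 = 3
  a_8 = 1·3 + -2·-5 + 2·0 + -1·4 = 9
  a_9 = 1·9 + -2·3 + 2·-5 + -1·0 = -7
  a_10 = 1·-7 + -2·9 + 2·3 + -1·-5 = -14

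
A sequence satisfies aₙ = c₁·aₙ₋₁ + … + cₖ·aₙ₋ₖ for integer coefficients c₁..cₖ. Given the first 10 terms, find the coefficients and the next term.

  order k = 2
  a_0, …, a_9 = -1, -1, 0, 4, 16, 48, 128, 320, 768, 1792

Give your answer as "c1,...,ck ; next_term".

4,-4 ; 4096

  a_2 = 4·-1 + -4·-1 = 0
  a_3 = 4·0 + -4·-1 = 4
  a_4 = 4·4 + -4·0 = 16
  a_5 = 4·16 + -4·4 = 48
  a_6 = 4·48 + -4·16 = 128
  a_7 = 4·128 + -4·48 = 320
  a_8 = 4·320 + -4·128 = 768
  a_9 = 4·768 + -4·320 = 1792
  a_10 = 4·1792 + -4·768 = 4096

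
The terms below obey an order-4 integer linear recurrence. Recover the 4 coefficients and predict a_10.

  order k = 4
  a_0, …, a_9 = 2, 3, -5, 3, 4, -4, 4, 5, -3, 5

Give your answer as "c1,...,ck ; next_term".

1,0,1,-1 ; 6

  a_4 = 1·3 + 0·-5 + 1·3 + -1·2 = 4
  a_5 = 1·4 + 0·3 + 1·-5 + -1·3 = -4
  a_6 = 1·-4 + 0·4 + 1·3 + -1·-5 = 4
  a_7 = 1·4 + 0·-4 + 1·4 + -1·3 = 5
  a_8 = 1·5 + 0·4 + 1·-4 + -1·4 = -3
  a_9 = 1·-3 + 0·5 + 1·4 + -1·-4 = 5
  a_10 = 1·5 + 0·-3 + 1·5 + -1·4 = 6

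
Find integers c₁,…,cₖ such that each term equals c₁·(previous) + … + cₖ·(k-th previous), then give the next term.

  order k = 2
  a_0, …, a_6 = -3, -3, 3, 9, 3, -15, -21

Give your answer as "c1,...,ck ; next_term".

  a_2 = 1·-3 + -2·-3 = 3
  a_3 = 1·3 + -2·-3 = 9
  a_4 = 1·9 + -2·3 = 3
  a_5 = 1·3 + -2·9 = -15
  a_6 = 1·-15 + -2·3 = -21
  a_7 = 1·-21 + -2·-15 = 9

1,-2 ; 9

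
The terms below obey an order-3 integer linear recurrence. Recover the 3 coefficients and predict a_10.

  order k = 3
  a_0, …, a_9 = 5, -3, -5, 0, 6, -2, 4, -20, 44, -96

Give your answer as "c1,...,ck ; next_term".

-2,0,-2 ; 232

  a_3 = -2·-5 + 0·-3 + -2·5 = 0
  a_4 = -2·0 + 0·-5 + -2·-3 = 6
  a_5 = -2·6 + 0·0 + -2·-5 = -2
  a_6 = -2·-2 + 0·6 + -2·0 = 4
  a_7 = -2·4 + 0·-2 + -2·6 = -20
  a_8 = -2·-20 + 0·4 + -2·-2 = 44
  a_9 = -2·44 + 0·-20 + -2·4 = -96
  a_10 = -2·-96 + 0·44 + -2·-20 = 232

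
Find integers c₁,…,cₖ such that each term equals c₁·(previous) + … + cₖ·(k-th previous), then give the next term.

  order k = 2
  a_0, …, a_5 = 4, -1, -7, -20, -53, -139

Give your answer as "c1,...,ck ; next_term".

  a_2 = 3·-1 + -1·4 = -7
  a_3 = 3·-7 + -1·-1 = -20
  a_4 = 3·-20 + -1·-7 = -53
  a_5 = 3·-53 + -1·-20 = -139
  a_6 = 3·-139 + -1·-53 = -364

3,-1 ; -364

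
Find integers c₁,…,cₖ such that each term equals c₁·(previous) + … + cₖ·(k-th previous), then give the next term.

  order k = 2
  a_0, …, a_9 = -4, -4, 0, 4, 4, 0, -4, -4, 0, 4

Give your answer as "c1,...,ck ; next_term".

  a_2 = 1·-4 + -1·-4 = 0
  a_3 = 1·0 + -1·-4 = 4
  a_4 = 1·4 + -1·0 = 4
  a_5 = 1·4 + -1·4 = 0
  a_6 = 1·0 + -1·4 = -4
  a_7 = 1·-4 + -1·0 = -4
  a_8 = 1·-4 + -1·-4 = 0
  a_9 = 1·0 + -1·-4 = 4
  a_10 = 1·4 + -1·0 = 4

1,-1 ; 4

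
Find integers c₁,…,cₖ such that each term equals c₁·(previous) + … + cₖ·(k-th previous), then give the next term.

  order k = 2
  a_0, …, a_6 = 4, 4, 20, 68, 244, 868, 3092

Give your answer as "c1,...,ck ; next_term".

  a_2 = 3·4 + 2·4 = 20
  a_3 = 3·20 + 2·4 = 68
  a_4 = 3·68 + 2·20 = 244
  a_5 = 3·244 + 2·68 = 868
  a_6 = 3·868 + 2·244 = 3092
  a_7 = 3·3092 + 2·868 = 11012

3,2 ; 11012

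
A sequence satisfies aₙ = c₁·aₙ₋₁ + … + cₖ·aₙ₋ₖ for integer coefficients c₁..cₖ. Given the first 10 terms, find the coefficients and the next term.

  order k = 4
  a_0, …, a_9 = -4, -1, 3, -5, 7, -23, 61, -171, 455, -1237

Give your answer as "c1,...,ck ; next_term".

  a_4 = -2·-5 + 2·3 + 1·-1 + 2·-4 = 7
  a_5 = -2·7 + 2·-5 + 1·3 + 2·-1 = -23
  a_6 = -2·-23 + 2·7 + 1·-5 + 2·3 = 61
  a_7 = -2·61 + 2·-23 + 1·7 + 2·-5 = -171
  a_8 = -2·-171 + 2·61 + 1·-23 + 2·7 = 455
  a_9 = -2·455 + 2·-171 + 1·61 + 2·-23 = -1237
  a_10 = -2·-1237 + 2·455 + 1·-171 + 2·61 = 3335

-2,2,1,2 ; 3335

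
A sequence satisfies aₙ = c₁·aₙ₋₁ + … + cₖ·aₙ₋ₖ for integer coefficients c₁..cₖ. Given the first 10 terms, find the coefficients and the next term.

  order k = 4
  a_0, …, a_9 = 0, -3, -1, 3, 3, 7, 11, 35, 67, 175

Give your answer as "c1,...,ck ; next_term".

1,3,-1,2 ; 363

  a_4 = 1·3 + 3·-1 + -1·-3 + 2·0 = 3
  a_5 = 1·3 + 3·3 + -1·-1 + 2·-3 = 7
  a_6 = 1·7 + 3·3 + -1·3 + 2·-1 = 11
  a_7 = 1·11 + 3·7 + -1·3 + 2·3 = 35
  a_8 = 1·35 + 3·11 + -1·7 + 2·3 = 67
  a_9 = 1·67 + 3·35 + -1·11 + 2·7 = 175
  a_10 = 1·175 + 3·67 + -1·35 + 2·11 = 363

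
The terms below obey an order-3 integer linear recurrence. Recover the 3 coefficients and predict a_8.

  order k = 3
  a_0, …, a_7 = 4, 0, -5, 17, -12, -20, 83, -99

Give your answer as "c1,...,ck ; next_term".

  a_3 = -1·-5 + -1·0 + 3·4 = 17
  a_4 = -1·17 + -1·-5 + 3·0 = -12
  a_5 = -1·-12 + -1·17 + 3·-5 = -20
  a_6 = -1·-20 + -1·-12 + 3·17 = 83
  a_7 = -1·83 + -1·-20 + 3·-12 = -99
  a_8 = -1·-99 + -1·83 + 3·-20 = -44

-1,-1,3 ; -44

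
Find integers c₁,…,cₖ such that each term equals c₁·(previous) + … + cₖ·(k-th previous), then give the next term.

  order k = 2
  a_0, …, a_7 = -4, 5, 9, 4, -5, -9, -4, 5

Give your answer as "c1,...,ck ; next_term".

  a_2 = 1·5 + -1·-4 = 9
  a_3 = 1·9 + -1·5 = 4
  a_4 = 1·4 + -1·9 = -5
  a_5 = 1·-5 + -1·4 = -9
  a_6 = 1·-9 + -1·-5 = -4
  a_7 = 1·-4 + -1·-9 = 5
  a_8 = 1·5 + -1·-4 = 9

1,-1 ; 9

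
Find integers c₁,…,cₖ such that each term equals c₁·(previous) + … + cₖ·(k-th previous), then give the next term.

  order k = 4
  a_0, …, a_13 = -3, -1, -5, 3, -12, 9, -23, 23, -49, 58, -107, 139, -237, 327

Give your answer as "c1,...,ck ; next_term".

-1,1,1,1 ; -532

  a_4 = -1·3 + 1·-5 + 1·-1 + 1·-3 = -12
  a_5 = -1·-12 + 1·3 + 1·-5 + 1·-1 = 9
  a_6 = -1·9 + 1·-12 + 1·3 + 1·-5 = -23
  a_7 = -1·-23 + 1·9 + 1·-12 + 1·3 = 23
  a_8 = -1·23 + 1·-23 + 1·9 + 1·-12 = -49
  a_9 = -1·-49 + 1·23 + 1·-23 + 1·9 = 58
  a_10 = -1·58 + 1·-49 + 1·23 + 1·-23 = -107
  a_11 = -1·-107 + 1·58 + 1·-49 + 1·23 = 139
  a_12 = -1·139 + 1·-107 + 1·58 + 1·-49 = -237
  a_13 = -1·-237 + 1·139 + 1·-107 + 1·58 = 327
  a_14 = -1·327 + 1·-237 + 1·139 + 1·-107 = -532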